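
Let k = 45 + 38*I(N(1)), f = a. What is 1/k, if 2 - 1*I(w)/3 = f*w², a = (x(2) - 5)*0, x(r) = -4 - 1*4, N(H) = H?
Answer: 1/273 ≈ 0.0036630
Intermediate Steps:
x(r) = -8 (x(r) = -4 - 4 = -8)
a = 0 (a = (-8 - 5)*0 = -13*0 = 0)
f = 0
I(w) = 6 (I(w) = 6 - 0*w² = 6 - 3*0 = 6 + 0 = 6)
k = 273 (k = 45 + 38*6 = 45 + 228 = 273)
1/k = 1/273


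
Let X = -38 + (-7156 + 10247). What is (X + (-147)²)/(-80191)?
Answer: -24662/80191 ≈ -0.30754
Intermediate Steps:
X = 3053 (X = -38 + 3091 = 3053)
(X + (-147)²)/(-80191) = (3053 + (-147)²)/(-80191) = (3053 + 21609)*(-1/80191) = 24662*(-1/80191) = -24662/80191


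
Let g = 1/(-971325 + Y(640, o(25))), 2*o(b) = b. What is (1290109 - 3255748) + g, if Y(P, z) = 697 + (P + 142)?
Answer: -1906367121595/969846 ≈ -1.9656e+6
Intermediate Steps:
o(b) = b/2
Y(P, z) = 839 + P (Y(P, z) = 697 + (142 + P) = 839 + P)
g = -1/969846 (g = 1/(-971325 + (839 + 640)) = 1/(-971325 + 1479) = 1/(-969846) = -1/969846 ≈ -1.0311e-6)
(1290109 - 3255748) + g = (1290109 - 3255748) - 1/969846 = -1965639 - 1/969846 = -1906367121595/969846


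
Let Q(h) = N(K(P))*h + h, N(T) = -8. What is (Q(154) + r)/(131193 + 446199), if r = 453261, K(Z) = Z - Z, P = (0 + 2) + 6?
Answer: 452183/577392 ≈ 0.78315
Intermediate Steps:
P = 8 (P = 2 + 6 = 8)
K(Z) = 0
Q(h) = -7*h (Q(h) = -8*h + h = -7*h)
(Q(154) + r)/(131193 + 446199) = (-7*154 + 453261)/(131193 + 446199) = (-1078 + 453261)/577392 = 452183*(1/577392) = 452183/577392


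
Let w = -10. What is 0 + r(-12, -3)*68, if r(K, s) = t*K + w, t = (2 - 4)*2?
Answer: 2584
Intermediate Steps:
t = -4 (t = -2*2 = -4)
r(K, s) = -10 - 4*K (r(K, s) = -4*K - 10 = -10 - 4*K)
0 + r(-12, -3)*68 = 0 + (-10 - 4*(-12))*68 = 0 + (-10 + 48)*68 = 0 + 38*68 = 0 + 2584 = 2584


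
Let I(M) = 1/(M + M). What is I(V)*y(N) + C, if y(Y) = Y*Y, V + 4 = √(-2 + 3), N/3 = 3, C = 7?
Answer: -13/2 ≈ -6.5000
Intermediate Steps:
N = 9 (N = 3*3 = 9)
V = -3 (V = -4 + √(-2 + 3) = -4 + √1 = -4 + 1 = -3)
I(M) = 1/(2*M)
y(Y) = Y²
I(V)*y(N) + C = ((½)/(-3))*9² + 7 = ((½)*(-⅓))*81 + 7 = -⅙*81 + 7 = -27/2 + 7 = -13/2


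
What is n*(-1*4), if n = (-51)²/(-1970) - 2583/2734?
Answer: 12199644/1346495 ≈ 9.0603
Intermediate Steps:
n = -3049911/1346495 (n = 2601*(-1/1970) - 2583*1/2734 = -2601/1970 - 2583/2734 = -3049911/1346495 ≈ -2.2651)
n*(-1*4) = -(-3049911)*4/1346495 = -3049911/1346495*(-4) = 12199644/1346495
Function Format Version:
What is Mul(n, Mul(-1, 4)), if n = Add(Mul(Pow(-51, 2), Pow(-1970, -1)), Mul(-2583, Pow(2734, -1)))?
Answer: Rational(12199644, 1346495) ≈ 9.0603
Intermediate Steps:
n = Rational(-3049911, 1346495) (n = Add(Mul(2601, Rational(-1, 1970)), Mul(-2583, Rational(1, 2734))) = Add(Rational(-2601, 1970), Rational(-2583, 2734)) = Rational(-3049911, 1346495) ≈ -2.2651)
Mul(n, Mul(-1, 4)) = Mul(Rational(-3049911, 1346495), Mul(-1, 4)) = Mul(Rational(-3049911, 1346495), -4) = Rational(12199644, 1346495)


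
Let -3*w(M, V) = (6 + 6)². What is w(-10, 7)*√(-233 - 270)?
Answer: -48*I*√503 ≈ -1076.5*I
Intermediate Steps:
w(M, V) = -48 (w(M, V) = -(6 + 6)²/3 = -⅓*12² = -⅓*144 = -48)
w(-10, 7)*√(-233 - 270) = -48*√(-233 - 270) = -48*I*√503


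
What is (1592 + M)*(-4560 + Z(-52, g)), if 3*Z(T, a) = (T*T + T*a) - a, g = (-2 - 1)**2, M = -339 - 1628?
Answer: 1431625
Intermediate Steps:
M = -1967
g = 9 (g = (-3)**2 = 9)
Z(T, a) = -a/3 + T**2/3 + T*a/3 (Z(T, a) = ((T*T + T*a) - a)/3 = ((T**2 + T*a) - a)/3 = (T**2 - a + T*a)/3 = -a/3 + T**2/3 + T*a/3)
(1592 + M)*(-4560 + Z(-52, g)) = (1592 - 1967)*(-4560 + (-1/3*9 + (1/3)*(-52)**2 + (1/3)*(-52)*9)) = -375*(-4560 + (-3 + (1/3)*2704 - 156)) = -375*(-4560 + (-3 + 2704/3 - 156)) = -375*(-4560 + 2227/3) = -375*(-11453/3) = 1431625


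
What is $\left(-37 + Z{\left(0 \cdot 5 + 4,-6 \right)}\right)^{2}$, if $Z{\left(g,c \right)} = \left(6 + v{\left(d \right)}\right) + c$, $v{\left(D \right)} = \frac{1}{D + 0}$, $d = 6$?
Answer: $\frac{48841}{36} \approx 1356.7$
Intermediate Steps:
$v{\left(D \right)} = \frac{1}{D}$
$Z{\left(g,c \right)} = \frac{37}{6} + c$ ($Z{\left(g,c \right)} = \left(6 + \frac{1}{6}\right) + c = \frac{37}{6} + c$)
$\left(-37 + Z{\left(0 \cdot 5 + 4,-6 \right)}\right)^{2} = \left(-37 + \left(\frac{37}{6} - 6\right)\right)^{2} = \left(-37 + \frac{1}{6}\right)^{2} = \left(- \frac{221}{6}\right)^{2} = \frac{48841}{36}$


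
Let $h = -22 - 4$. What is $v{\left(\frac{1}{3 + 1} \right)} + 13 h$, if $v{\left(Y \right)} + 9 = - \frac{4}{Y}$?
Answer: $-363$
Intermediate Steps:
$v{\left(Y \right)} = -9 - \frac{4}{Y}$
$h = -26$ ($h = -22 - 4 = -26$)
$v{\left(\frac{1}{3 + 1} \right)} + 13 h = \left(-9 - \frac{4}{\frac{1}{3 + 1}}\right) + 13 \left(-26\right) = \left(-9 - \frac{4}{\frac{1}{4}}\right) - 338 = \left(-9 - 4 \frac{1}{\frac{1}{4}}\right) - 338 = \left(-9 - 16\right) - 338 = -25 - 338 = -363$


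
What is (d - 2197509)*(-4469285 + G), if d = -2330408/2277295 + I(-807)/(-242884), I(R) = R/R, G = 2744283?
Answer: 1048355724838115308100487/276559259390 ≈ 3.7907e+12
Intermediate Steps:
I(R) = 1
d = -566021093967/553118518780 (d = -2330408/2277295 + 1/(-242884) = -2330408*1/2277295 + 1*(-1/242884) = -2330408/2277295 - 1/242884 = -566021093967/553118518780 ≈ -1.0233)
(d - 2197509)*(-4469285 + G) = (-566021093967/553118518780 - 2197509)*(-4469285 + 2744283) = -1215483489106812987/553118518780*(-1725002) = 1048355724838115308100487/276559259390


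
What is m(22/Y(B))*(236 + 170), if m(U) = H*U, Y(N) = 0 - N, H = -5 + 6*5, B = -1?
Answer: 223300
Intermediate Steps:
H = 25 (H = -5 + 30 = 25)
Y(N) = -N
m(U) = 25*U
m(22/Y(B))*(236 + 170) = (25*(22/((-1*(-1)))))*(236 + 170) = (25*(22/1))*406 = (25*(22*1))*406 = (25*22)*406 = 550*406 = 223300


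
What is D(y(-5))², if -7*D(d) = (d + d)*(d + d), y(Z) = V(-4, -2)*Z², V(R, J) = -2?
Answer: 100000000/49 ≈ 2.0408e+6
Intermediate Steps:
y(Z) = -2*Z²
D(d) = -4*d²/7 (D(d) = -(d + d)*(d + d)/7 = -2*d*2*d/7 = -4*d²/7)
D(y(-5))² = (-4*(-2*(-5)²)²/7)² = (-4*(-2*25)²/7)² = (-4/7*(-50)²)² = (-4/7*2500)² = (-10000/7)² = 100000000/49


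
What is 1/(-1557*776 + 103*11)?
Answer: -1/1207099 ≈ -8.2843e-7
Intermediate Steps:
1/(-1557*776 + 103*11) = 1/(-1208232 + 1133) = 1/(-1207099) = -1/1207099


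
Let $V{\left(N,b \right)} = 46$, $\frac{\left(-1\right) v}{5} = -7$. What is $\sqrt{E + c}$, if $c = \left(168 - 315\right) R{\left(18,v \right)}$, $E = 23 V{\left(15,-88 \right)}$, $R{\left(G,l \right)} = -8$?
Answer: $\sqrt{2234} \approx 47.265$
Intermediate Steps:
$v = 35$ ($v = \left(-5\right) \left(-7\right) = 35$)
$E = 1058$ ($E = 23 \cdot 46 = 1058$)
$c = 1176$ ($c = \left(168 - 315\right) \left(-8\right) = \left(-147\right) \left(-8\right) = 1176$)
$\sqrt{E + c} = \sqrt{1058 + 1176} = \sqrt{2234}$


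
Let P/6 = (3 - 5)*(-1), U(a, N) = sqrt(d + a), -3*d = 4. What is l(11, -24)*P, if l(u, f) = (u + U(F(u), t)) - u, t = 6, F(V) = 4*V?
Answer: 32*sqrt(6) ≈ 78.384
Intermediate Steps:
d = -4/3 (d = -1/3*4 = -4/3 ≈ -1.3333)
U(a, N) = sqrt(-4/3 + a)
l(u, f) = sqrt(-12 + 36*u)/3 (l(u, f) = (u + sqrt(-12 + 9*(4*u))/3) - u = (u + sqrt(-12 + 36*u)/3) - u = sqrt(-12 + 36*u)/3)
P = 12 (P = 6*((3 - 5)*(-1)) = 6*(-2*(-1)) = 6*2 = 12)
l(11, -24)*P = (2*sqrt(-3 + 9*11)/3)*12 = (2*sqrt(-3 + 99)/3)*12 = (2*sqrt(96)/3)*12 = (2*(4*sqrt(6))/3)*12 = (8*sqrt(6)/3)*12 = 32*sqrt(6)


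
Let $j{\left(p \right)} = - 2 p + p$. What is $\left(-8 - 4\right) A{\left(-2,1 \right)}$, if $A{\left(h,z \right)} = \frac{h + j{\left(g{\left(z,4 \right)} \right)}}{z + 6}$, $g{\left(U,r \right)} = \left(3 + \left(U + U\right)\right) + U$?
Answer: $\frac{96}{7} \approx 13.714$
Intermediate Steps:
$g{\left(U,r \right)} = 3 + 3 U$ ($g{\left(U,r \right)} = \left(3 + 2 U\right) + U = 3 + 3 U$)
$j{\left(p \right)} = - p$
$A{\left(h,z \right)} = \frac{-3 + h - 3 z}{6 + z}$ ($A{\left(h,z \right)} = \frac{h - \left(3 + 3 z\right)}{z + 6} = \frac{h - \left(3 + 3 z\right)}{6 + z} = \frac{-3 + h - 3 z}{6 + z}$)
$\left(-8 - 4\right) A{\left(-2,1 \right)} = \left(-8 - 4\right) \frac{-3 - 2 - 3}{6 + 1} = - 12 \frac{-3 - 2 - 3}{7} = - 12 \cdot \frac{1}{7} \left(-8\right) = \left(-12\right) \left(- \frac{8}{7}\right) = \frac{96}{7}$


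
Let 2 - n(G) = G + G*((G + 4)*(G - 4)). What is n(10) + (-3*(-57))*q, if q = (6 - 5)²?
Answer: -677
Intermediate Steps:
n(G) = 2 - G - G*(-4 + G)*(4 + G) (n(G) = 2 - (G + G*((G + 4)*(G - 4))) = 2 - (G + G*((4 + G)*(-4 + G))) = 2 - (G + G*((-4 + G)*(4 + G))) = 2 - (G + G*(-4 + G)*(4 + G)) = 2 + (-G - G*(-4 + G)*(4 + G)) = 2 - G - G*(-4 + G)*(4 + G))
q = 1 (q = 1² = 1)
n(10) + (-3*(-57))*q = (2 - 1*10³ + 15*10) - 3*(-57)*1 = (2 - 1*1000 + 150) + 171*1 = (2 - 1000 + 150) + 171 = -848 + 171 = -677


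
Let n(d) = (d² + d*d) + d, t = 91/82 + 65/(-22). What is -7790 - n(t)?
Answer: -1585503006/203401 ≈ -7795.0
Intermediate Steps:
t = -832/451 (t = 91*(1/82) + 65*(-1/22) = 91/82 - 65/22 = -832/451 ≈ -1.8448)
n(d) = d + 2*d² (n(d) = (d² + d²) + d = 2*d² + d = d + 2*d²)
-7790 - n(t) = -7790 - (-832)*(1 + 2*(-832/451))/451 = -7790 - (-832)*(1 - 1664/451)/451 = -7790 - (-832)*(-1213)/(451*451) = -7790 - 1*1009216/203401 = -7790 - 1009216/203401 = -1585503006/203401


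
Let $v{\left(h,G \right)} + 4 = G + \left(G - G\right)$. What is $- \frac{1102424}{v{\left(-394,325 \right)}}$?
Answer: $- \frac{1102424}{321} \approx -3434.3$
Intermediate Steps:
$v{\left(h,G \right)} = -4 + G$ ($v{\left(h,G \right)} = -4 + \left(G + \left(G - G\right)\right) = -4 + \left(G + 0\right) = -4 + G$)
$- \frac{1102424}{v{\left(-394,325 \right)}} = - \frac{1102424}{-4 + 325} = - \frac{1102424}{321}$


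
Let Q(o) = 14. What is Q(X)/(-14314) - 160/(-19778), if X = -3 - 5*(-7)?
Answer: 503337/70775573 ≈ 0.0071117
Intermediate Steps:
X = 32 (X = -3 + 35 = 32)
Q(X)/(-14314) - 160/(-19778) = 14/(-14314) - 160/(-19778) = 14*(-1/14314) - 160*(-1/19778) = -7/7157 + 80/9889 = 503337/70775573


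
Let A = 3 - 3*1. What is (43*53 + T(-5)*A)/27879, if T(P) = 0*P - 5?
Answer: 2279/27879 ≈ 0.081746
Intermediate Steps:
A = 0 (A = 3 - 3 = 0)
T(P) = -5 (T(P) = 0 - 5 = -5)
(43*53 + T(-5)*A)/27879 = (43*53 - 5*0)/27879 = (2279 + 0)*(1/27879) = 2279*(1/27879) = 2279/27879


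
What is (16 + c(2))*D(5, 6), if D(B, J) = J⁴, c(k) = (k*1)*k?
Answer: 25920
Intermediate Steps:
c(k) = k² (c(k) = k*k = k²)
(16 + c(2))*D(5, 6) = (16 + 2²)*6⁴ = (16 + 4)*1296 = 20*1296 = 25920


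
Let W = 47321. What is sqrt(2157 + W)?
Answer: sqrt(49478) ≈ 222.44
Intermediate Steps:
sqrt(2157 + W) = sqrt(2157 + 47321) = sqrt(49478)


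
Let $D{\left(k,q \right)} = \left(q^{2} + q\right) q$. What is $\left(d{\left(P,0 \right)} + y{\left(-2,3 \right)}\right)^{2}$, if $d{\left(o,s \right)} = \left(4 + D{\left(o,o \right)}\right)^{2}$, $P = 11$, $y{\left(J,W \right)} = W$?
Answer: $4494141363721$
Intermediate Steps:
$D{\left(k,q \right)} = q \left(q + q^{2}\right)$ ($D{\left(k,q \right)} = \left(q + q^{2}\right) q = q \left(q + q^{2}\right)$)
$d{\left(o,s \right)} = \left(4 + o^{2} \left(1 + o\right)\right)^{2}$
$\left(d{\left(P,0 \right)} + y{\left(-2,3 \right)}\right)^{2} = \left(\left(4 + 11^{2} \left(1 + 11\right)\right)^{2} + 3\right)^{2} = \left(\left(4 + 121 \cdot 12\right)^{2} + 3\right)^{2} = \left(\left(4 + 1452\right)^{2} + 3\right)^{2} = \left(1456^{2} + 3\right)^{2} = \left(2119936 + 3\right)^{2} = 2119939^{2} = 4494141363721$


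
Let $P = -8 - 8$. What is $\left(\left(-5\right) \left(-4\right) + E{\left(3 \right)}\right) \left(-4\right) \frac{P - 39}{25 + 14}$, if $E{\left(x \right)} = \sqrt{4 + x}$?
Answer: $\frac{4400}{39} + \frac{220 \sqrt{7}}{39} \approx 127.75$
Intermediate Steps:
$P = -16$
$\left(\left(-5\right) \left(-4\right) + E{\left(3 \right)}\right) \left(-4\right) \frac{P - 39}{25 + 14} = \left(\left(-5\right) \left(-4\right) + \sqrt{4 + 3}\right) \left(-4\right) \frac{-16 - 39}{25 + 14} = \left(20 + \sqrt{7}\right) \left(-4\right) \left(- \frac{55}{39}\right) = \left(-80 - 4 \sqrt{7}\right) \left(\left(-55\right) \frac{1}{39}\right) = \left(-80 - 4 \sqrt{7}\right) \left(- \frac{55}{39}\right) = \frac{4400}{39} + \frac{220 \sqrt{7}}{39}$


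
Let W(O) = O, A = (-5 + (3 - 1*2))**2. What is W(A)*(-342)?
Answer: -5472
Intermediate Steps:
A = 16 (A = (-5 + (3 - 2))**2 = (-5 + 1)**2 = (-4)**2 = 16)
W(A)*(-342) = 16*(-342) = -5472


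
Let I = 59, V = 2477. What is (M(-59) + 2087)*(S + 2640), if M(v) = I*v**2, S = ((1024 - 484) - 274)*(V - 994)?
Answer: 82388482988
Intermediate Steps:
S = 394478 (S = ((1024 - 484) - 274)*(2477 - 994) = (540 - 274)*1483 = 266*1483 = 394478)
M(v) = 59*v**2
(M(-59) + 2087)*(S + 2640) = (59*(-59)**2 + 2087)*(394478 + 2640) = (59*3481 + 2087)*397118 = (205379 + 2087)*397118 = 207466*397118 = 82388482988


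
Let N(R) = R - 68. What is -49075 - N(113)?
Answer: -49120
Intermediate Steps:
N(R) = -68 + R
-49075 - N(113) = -49075 - (-68 + 113) = -49075 - 1*45 = -49075 - 45 = -49120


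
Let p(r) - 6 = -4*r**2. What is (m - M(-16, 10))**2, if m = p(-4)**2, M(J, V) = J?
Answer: 11424400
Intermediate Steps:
p(r) = 6 - 4*r**2
m = 3364 (m = (6 - 4*(-4)**2)**2 = (6 - 4*16)**2 = (6 - 64)**2 = (-58)**2 = 3364)
(m - M(-16, 10))**2 = (3364 - 1*(-16))**2 = (3364 + 16)**2 = 3380**2 = 11424400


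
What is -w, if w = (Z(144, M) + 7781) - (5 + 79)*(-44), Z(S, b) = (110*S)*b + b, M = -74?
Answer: 1160757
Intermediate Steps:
Z(S, b) = b + 110*S*b (Z(S, b) = 110*S*b + b = b + 110*S*b)
w = -1160757 (w = (-74*(1 + 110*144) + 7781) - (5 + 79)*(-44) = (-74*(1 + 15840) + 7781) - 84*(-44) = (-74*15841 + 7781) - 1*(-3696) = (-1172234 + 7781) + 3696 = -1164453 + 3696 = -1160757)
-w = -1*(-1160757) = 1160757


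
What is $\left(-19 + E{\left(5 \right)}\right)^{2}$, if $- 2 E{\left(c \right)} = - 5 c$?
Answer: $\frac{169}{4} \approx 42.25$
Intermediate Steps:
$E{\left(c \right)} = \frac{5 c}{2}$ ($E{\left(c \right)} = - \frac{\left(-5\right) c}{2} = \frac{5 c}{2}$)
$\left(-19 + E{\left(5 \right)}\right)^{2} = \left(-19 + \frac{5}{2} \cdot 5\right)^{2} = \left(-19 + \frac{25}{2}\right)^{2} = \left(- \frac{13}{2}\right)^{2} = \frac{169}{4}$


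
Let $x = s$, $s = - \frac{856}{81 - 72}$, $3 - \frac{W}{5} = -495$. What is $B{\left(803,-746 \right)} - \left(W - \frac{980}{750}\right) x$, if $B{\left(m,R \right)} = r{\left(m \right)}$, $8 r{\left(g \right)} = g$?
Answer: $\frac{1278734921}{5400} \approx 2.368 \cdot 10^{5}$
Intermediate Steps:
$W = 2490$ ($W = 15 - -2475 = 15 + 2475 = 2490$)
$r{\left(g \right)} = \frac{g}{8}$
$B{\left(m,R \right)} = \frac{m}{8}$
$s = - \frac{856}{9}$ ($s = - \frac{856}{81 - 72} = - \frac{856}{9} \approx -95.111$)
$x = - \frac{856}{9} \approx -95.111$
$B{\left(803,-746 \right)} - \left(W - \frac{980}{750}\right) x = \frac{1}{8} \cdot 803 - \left(2490 - \frac{980}{750}\right) \left(- \frac{856}{9}\right) = \frac{803}{8} - \left(2490 - \frac{98}{75}\right) \left(- \frac{856}{9}\right) = \frac{803}{8} - \frac{186652}{75} \left(- \frac{856}{9}\right) = \frac{803}{8} - - \frac{159774112}{675} = \frac{803}{8} + \frac{159774112}{675} = \frac{1278734921}{5400}$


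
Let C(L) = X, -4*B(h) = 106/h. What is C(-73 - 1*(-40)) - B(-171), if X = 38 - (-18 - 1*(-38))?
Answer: 6103/342 ≈ 17.845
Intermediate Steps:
B(h) = -53/(2*h)
X = 18 (X = 38 - (-18 + 38) = 38 - 1*20 = 38 - 20 = 18)
C(L) = 18
C(-73 - 1*(-40)) - B(-171) = 18 - (-53)/(2*(-171)) = 18 - (-53)*(-1)/(2*171) = 18 - 1*53/342 = 18 - 53/342 = 6103/342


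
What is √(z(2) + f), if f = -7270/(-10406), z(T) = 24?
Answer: √5525801/473 ≈ 4.9698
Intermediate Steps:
f = 3635/5203 (f = -7270*(-1/10406) = 3635/5203 ≈ 0.69864)
√(z(2) + f) = √(24 + 3635/5203) = √(128507/5203) = √5525801/473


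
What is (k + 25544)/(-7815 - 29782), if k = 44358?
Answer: -9986/5371 ≈ -1.8592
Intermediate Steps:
(k + 25544)/(-7815 - 29782) = (44358 + 25544)/(-7815 - 29782) = 69902/(-37597) = 69902*(-1/37597) = -9986/5371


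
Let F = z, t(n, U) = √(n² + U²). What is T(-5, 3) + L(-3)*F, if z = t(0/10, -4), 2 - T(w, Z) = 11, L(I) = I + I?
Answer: -33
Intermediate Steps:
L(I) = 2*I
T(w, Z) = -9 (T(w, Z) = 2 - 1*11 = 2 - 11 = -9)
t(n, U) = √(U² + n²)
z = 4 (z = √((-4)² + (0/10)²) = √(16 + (0*(⅒))²) = √(16 + 0²) = √(16 + 0) = √16 = 4)
F = 4
T(-5, 3) + L(-3)*F = -9 + (2*(-3))*4 = -9 - 6*4 = -9 - 24 = -33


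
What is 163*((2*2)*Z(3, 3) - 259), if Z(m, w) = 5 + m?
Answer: -37001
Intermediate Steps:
163*((2*2)*Z(3, 3) - 259) = 163*((2*2)*(5 + 3) - 259) = 163*(4*8 - 259) = 163*(32 - 259) = 163*(-227) = -37001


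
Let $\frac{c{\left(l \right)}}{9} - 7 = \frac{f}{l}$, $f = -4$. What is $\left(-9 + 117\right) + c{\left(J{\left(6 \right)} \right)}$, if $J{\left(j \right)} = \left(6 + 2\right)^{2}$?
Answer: $\frac{2727}{16} \approx 170.44$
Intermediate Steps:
$J{\left(j \right)} = 64$ ($J{\left(j \right)} = 8^{2} = 64$)
$c{\left(l \right)} = 63 - \frac{36}{l}$ ($c{\left(l \right)} = 63 + 9 \left(- \frac{4}{l}\right) = 63 - \frac{36}{l}$)
$\left(-9 + 117\right) + c{\left(J{\left(6 \right)} \right)} = \left(-9 + 117\right) + \left(63 - \frac{36}{64}\right) = 108 + \left(63 - \frac{9}{16}\right) = 108 + \frac{999}{16} = \frac{2727}{16}$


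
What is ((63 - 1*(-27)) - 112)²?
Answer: 484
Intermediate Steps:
((63 - 1*(-27)) - 112)² = ((63 + 27) - 112)² = (90 - 112)² = (-22)² = 484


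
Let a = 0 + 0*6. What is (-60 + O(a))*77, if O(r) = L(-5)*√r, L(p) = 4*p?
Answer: -4620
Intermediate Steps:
a = 0 (a = 0 + 0 = 0)
O(r) = -20*√r (O(r) = (4*(-5))*√r = -20*√r)
(-60 + O(a))*77 = (-60 - 20*√0)*77 = (-60 - 20*0)*77 = (-60 + 0)*77 = -60*77 = -4620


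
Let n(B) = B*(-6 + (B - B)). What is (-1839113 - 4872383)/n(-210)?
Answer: -1677874/315 ≈ -5326.6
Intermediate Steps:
n(B) = -6*B (n(B) = B*(-6 + 0) = B*(-6) = -6*B)
(-1839113 - 4872383)/n(-210) = (-1839113 - 4872383)/((-6*(-210))) = -6711496/1260 = -6711496*1/1260 = -1677874/315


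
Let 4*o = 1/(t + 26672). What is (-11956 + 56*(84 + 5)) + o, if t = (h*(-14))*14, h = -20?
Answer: -853149695/122368 ≈ -6972.0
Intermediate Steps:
t = 3920 (t = -20*(-14)*14 = 280*14 = 3920)
o = 1/122368 (o = 1/(4*(3920 + 26672)) = (¼)/30592 = (¼)*(1/30592) = 1/122368 ≈ 8.1721e-6)
(-11956 + 56*(84 + 5)) + o = (-11956 + 56*(84 + 5)) + 1/122368 = (-11956 + 56*89) + 1/122368 = (-11956 + 4984) + 1/122368 = -6972 + 1/122368 = -853149695/122368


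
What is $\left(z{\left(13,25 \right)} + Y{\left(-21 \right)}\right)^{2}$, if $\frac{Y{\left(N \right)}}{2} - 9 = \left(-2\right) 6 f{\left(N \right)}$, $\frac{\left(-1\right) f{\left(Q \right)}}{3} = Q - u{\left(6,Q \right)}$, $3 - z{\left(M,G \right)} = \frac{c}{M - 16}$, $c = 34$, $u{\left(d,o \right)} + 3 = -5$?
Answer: $\frac{7349521}{9} \approx 8.1661 \cdot 10^{5}$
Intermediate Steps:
$u{\left(d,o \right)} = -8$ ($u{\left(d,o \right)} = -3 - 5 = -8$)
$z{\left(M,G \right)} = 3 - \frac{34}{-16 + M}$ ($z{\left(M,G \right)} = 3 - \frac{34}{M - 16} = 3 - \frac{34}{-16 + M}$)
$f{\left(Q \right)} = -24 - 3 Q$ ($f{\left(Q \right)} = - 3 \left(Q - -8\right) = - 3 \left(Q + 8\right) = - 3 \left(8 + Q\right) = -24 - 3 Q$)
$Y{\left(N \right)} = 594 + 72 N$ ($Y{\left(N \right)} = 18 + 2 \left(-2\right) 6 \left(-24 - 3 N\right) = 18 + 2 \left(- 12 \left(-24 - 3 N\right)\right) = 18 + 2 \left(288 + 36 N\right) = 18 + \left(576 + 72 N\right) = 594 + 72 N$)
$\left(z{\left(13,25 \right)} + Y{\left(-21 \right)}\right)^{2} = \left(\frac{-82 + 3 \cdot 13}{-16 + 13} + \left(594 + 72 \left(-21\right)\right)\right)^{2} = \left(\frac{-82 + 39}{-3} + \left(594 - 1512\right)\right)^{2} = \left(\left(- \frac{1}{3}\right) \left(-43\right) - 918\right)^{2} = \left(\frac{43}{3} - 918\right)^{2} = \left(- \frac{2711}{3}\right)^{2} = \frac{7349521}{9}$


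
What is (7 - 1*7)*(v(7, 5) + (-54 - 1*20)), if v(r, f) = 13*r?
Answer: 0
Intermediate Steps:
(7 - 1*7)*(v(7, 5) + (-54 - 1*20)) = (7 - 1*7)*(13*7 + (-54 - 1*20)) = (7 - 7)*(91 + (-54 - 20)) = 0*(91 - 74) = 0*17 = 0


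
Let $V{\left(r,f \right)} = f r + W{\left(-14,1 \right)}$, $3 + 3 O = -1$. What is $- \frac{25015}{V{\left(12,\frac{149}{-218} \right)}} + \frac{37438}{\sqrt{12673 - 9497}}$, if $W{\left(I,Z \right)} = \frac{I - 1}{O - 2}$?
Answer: $\frac{5453270}{807} + \frac{18719 \sqrt{794}}{794} \approx 7421.8$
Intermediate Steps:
$O = - \frac{4}{3}$ ($O = -1 + \frac{1}{3} \left(-1\right) = -1 - \frac{1}{3} = - \frac{4}{3} \approx -1.3333$)
$W{\left(I,Z \right)} = \frac{3}{10} - \frac{3 I}{10}$ ($W{\left(I,Z \right)} = \frac{I - 1}{- \frac{4}{3} - 2} = \frac{-1 + I}{- \frac{10}{3}} = \left(-1 + I\right) \left(- \frac{3}{10}\right) = \frac{3}{10} - \frac{3 I}{10}$)
$V{\left(r,f \right)} = \frac{9}{2} + f r$ ($V{\left(r,f \right)} = f r + \left(\frac{3}{10} - - \frac{21}{5}\right) = f r + \left(\frac{3}{10} + \frac{21}{5}\right) = f r + \frac{9}{2} = \frac{9}{2} + f r$)
$- \frac{25015}{V{\left(12,\frac{149}{-218} \right)}} + \frac{37438}{\sqrt{12673 - 9497}} = - \frac{25015}{\frac{9}{2} + \frac{149}{-218} \cdot 12} + \frac{37438}{\sqrt{12673 - 9497}} = - \frac{25015}{\frac{9}{2} + 149 \left(- \frac{1}{218}\right) 12} + \frac{37438}{\sqrt{3176}} = - \frac{25015}{\frac{9}{2} - \frac{894}{109}} + \frac{37438}{2 \sqrt{794}} = - \frac{25015}{\frac{9}{2} - \frac{894}{109}} + 37438 \frac{\sqrt{794}}{1588} = - \frac{25015}{- \frac{807}{218}} + \frac{18719 \sqrt{794}}{794} = \left(-25015\right) \left(- \frac{218}{807}\right) + \frac{18719 \sqrt{794}}{794} = \frac{5453270}{807} + \frac{18719 \sqrt{794}}{794}$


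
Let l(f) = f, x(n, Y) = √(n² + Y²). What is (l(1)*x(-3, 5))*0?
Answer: 0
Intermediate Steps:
x(n, Y) = √(Y² + n²)
(l(1)*x(-3, 5))*0 = (1*√(5² + (-3)²))*0 = (1*√(25 + 9))*0 = (1*√34)*0 = √34*0 = 0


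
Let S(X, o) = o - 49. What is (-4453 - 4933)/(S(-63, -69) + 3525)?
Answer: -9386/3407 ≈ -2.7549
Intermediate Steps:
S(X, o) = -49 + o
(-4453 - 4933)/(S(-63, -69) + 3525) = (-4453 - 4933)/((-49 - 69) + 3525) = -9386/(-118 + 3525) = -9386/3407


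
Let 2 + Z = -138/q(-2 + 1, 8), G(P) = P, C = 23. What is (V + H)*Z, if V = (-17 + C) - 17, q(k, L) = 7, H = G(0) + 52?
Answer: -6232/7 ≈ -890.29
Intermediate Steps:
H = 52 (H = 0 + 52 = 52)
Z = -152/7 (Z = -2 - 138/7 = -152/7 ≈ -21.714)
V = -11 (V = (-17 + 23) - 17 = 6 - 17 = -11)
(V + H)*Z = (-11 + 52)*(-152/7) = 41*(-152/7) = -6232/7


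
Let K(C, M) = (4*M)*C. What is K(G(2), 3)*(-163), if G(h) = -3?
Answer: 5868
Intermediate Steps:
K(C, M) = 4*C*M
K(G(2), 3)*(-163) = (4*(-3)*3)*(-163) = -36*(-163) = 5868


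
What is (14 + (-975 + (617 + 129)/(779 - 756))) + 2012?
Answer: 24919/23 ≈ 1083.4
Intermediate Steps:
(14 + (-975 + (617 + 129)/(779 - 756))) + 2012 = (14 + (-975 + 746/23)) + 2012 = (14 - 21679/23) + 2012 = -21357/23 + 2012 = 24919/23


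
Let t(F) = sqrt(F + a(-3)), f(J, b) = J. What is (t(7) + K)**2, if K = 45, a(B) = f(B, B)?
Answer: 2209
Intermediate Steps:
a(B) = B
t(F) = sqrt(-3 + F) (t(F) = sqrt(F - 3) = sqrt(-3 + F))
(t(7) + K)**2 = (sqrt(-3 + 7) + 45)**2 = (sqrt(4) + 45)**2 = (2 + 45)**2 = 47**2 = 2209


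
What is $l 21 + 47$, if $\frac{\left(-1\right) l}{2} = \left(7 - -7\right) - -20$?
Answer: $-1381$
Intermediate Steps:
$l = -68$ ($l = - 2 \left(\left(7 - -7\right) - -20\right) = - 2 \left(\left(7 + 7\right) + 20\right) = - 2 \left(14 + 20\right) = \left(-2\right) 34 = -68$)
$l 21 + 47 = \left(-68\right) 21 + 47 = -1428 + 47 = -1381$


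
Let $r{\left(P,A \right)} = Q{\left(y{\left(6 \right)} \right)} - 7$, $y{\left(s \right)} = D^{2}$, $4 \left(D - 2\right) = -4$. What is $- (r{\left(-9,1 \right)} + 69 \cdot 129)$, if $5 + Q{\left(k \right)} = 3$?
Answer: $-8892$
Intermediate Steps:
$D = 1$ ($D = 2 + \frac{1}{4} \left(-4\right) = 2 - 1 = 1$)
$y{\left(s \right)} = 1$ ($y{\left(s \right)} = 1^{2} = 1$)
$Q{\left(k \right)} = -2$ ($Q{\left(k \right)} = -5 + 3 = -2$)
$r{\left(P,A \right)} = -9$ ($r{\left(P,A \right)} = -2 - 7 = -9$)
$- (r{\left(-9,1 \right)} + 69 \cdot 129) = - (-9 + 69 \cdot 129) = - (-9 + 8901) = \left(-1\right) 8892 = -8892$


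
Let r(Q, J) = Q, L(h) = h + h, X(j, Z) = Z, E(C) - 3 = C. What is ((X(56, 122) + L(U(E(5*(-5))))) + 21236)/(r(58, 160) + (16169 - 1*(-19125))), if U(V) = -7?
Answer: 2668/4419 ≈ 0.60376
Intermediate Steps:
E(C) = 3 + C
L(h) = 2*h
((X(56, 122) + L(U(E(5*(-5))))) + 21236)/(r(58, 160) + (16169 - 1*(-19125))) = ((122 + 2*(-7)) + 21236)/(58 + (16169 - 1*(-19125))) = ((122 - 14) + 21236)/(58 + (16169 + 19125)) = (108 + 21236)/(58 + 35294) = 21344/35352 = 21344*(1/35352) = 2668/4419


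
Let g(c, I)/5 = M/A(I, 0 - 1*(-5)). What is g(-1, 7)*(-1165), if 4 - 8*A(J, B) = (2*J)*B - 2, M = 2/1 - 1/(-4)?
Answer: 52425/32 ≈ 1638.3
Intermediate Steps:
M = 9/4 (M = 2*1 - 1*(-1/4) = 2 + 1/4 = 9/4 ≈ 2.2500)
A(J, B) = 3/4 - B*J/4 (A(J, B) = 1/2 - ((2*J)*B - 2)/8 = 1/2 - (2*B*J - 2)/8 = 1/2 - (-2 + 2*B*J)/8 = 1/2 + (1/4 - B*J/4) = 3/4 - B*J/4)
g(c, I) = 45/(4*(3/4 - 5*I/4)) (g(c, I) = 5*(9/(4*(3/4 - (0 - 1*(-5))*I/4))) = 5*(9/(4*(3/4 - (0 + 5)*I/4))) = 5*(9/(4*(3/4 - 1/4*5*I))) = 5*(9/(4*(3/4 - 5*I/4))) = 45/(4*(3/4 - 5*I/4)))
g(-1, 7)*(-1165) = -45/(-3 + 5*7)*(-1165) = -45/(-3 + 35)*(-1165) = -45/32*(-1165) = 52425/32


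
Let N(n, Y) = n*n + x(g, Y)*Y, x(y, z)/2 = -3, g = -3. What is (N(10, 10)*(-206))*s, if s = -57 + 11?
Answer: 379040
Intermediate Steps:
x(y, z) = -6 (x(y, z) = 2*(-3) = -6)
s = -46
N(n, Y) = n² - 6*Y (N(n, Y) = n*n - 6*Y = n² - 6*Y)
(N(10, 10)*(-206))*s = ((10² - 6*10)*(-206))*(-46) = ((100 - 60)*(-206))*(-46) = (40*(-206))*(-46) = -8240*(-46) = 379040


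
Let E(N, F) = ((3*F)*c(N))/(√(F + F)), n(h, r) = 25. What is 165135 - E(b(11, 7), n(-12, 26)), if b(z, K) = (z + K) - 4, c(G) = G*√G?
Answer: 165135 - 210*√7 ≈ 1.6458e+5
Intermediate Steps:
c(G) = G^(3/2)
b(z, K) = -4 + K + z (b(z, K) = (K + z) - 4 = -4 + K + z)
E(N, F) = 3*√2*√F*N^(3/2)/2 (E(N, F) = ((3*F)*N^(3/2))/(√(F + F)) = (3*F*N^(3/2))/(√(2*F)) = (3*F*N^(3/2))/((√2*√F)) = (3*F*N^(3/2))*(√2/(2*√F)) = 3*√2*√F*N^(3/2)/2)
165135 - E(b(11, 7), n(-12, 26)) = 165135 - 3*√2*√25*(-4 + 7 + 11)^(3/2)/2 = 165135 - 3*√2*5*14^(3/2)/2 = 165135 - 3*√2*5*14*√14/2 = 165135 - 210*√7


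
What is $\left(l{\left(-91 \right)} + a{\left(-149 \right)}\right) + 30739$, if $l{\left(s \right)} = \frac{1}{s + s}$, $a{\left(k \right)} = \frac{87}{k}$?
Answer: $\frac{833564219}{27118} \approx 30738.0$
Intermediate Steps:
$l{\left(s \right)} = \frac{1}{2 s}$
$\left(l{\left(-91 \right)} + a{\left(-149 \right)}\right) + 30739 = \left(\frac{1}{2 \left(-91\right)} + \frac{87}{-149}\right) + 30739 = \left(\frac{1}{2} \left(- \frac{1}{91}\right) + 87 \left(- \frac{1}{149}\right)\right) + 30739 = \left(- \frac{1}{182} - \frac{87}{149}\right) + 30739 = - \frac{15983}{27118} + 30739 = \frac{833564219}{27118}$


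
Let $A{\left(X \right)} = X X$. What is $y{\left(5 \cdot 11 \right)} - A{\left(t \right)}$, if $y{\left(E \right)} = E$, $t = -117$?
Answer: $-13634$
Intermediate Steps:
$A{\left(X \right)} = X^{2}$
$y{\left(5 \cdot 11 \right)} - A{\left(t \right)} = 5 \cdot 11 - \left(-117\right)^{2} = 55 - 13689 = -13634$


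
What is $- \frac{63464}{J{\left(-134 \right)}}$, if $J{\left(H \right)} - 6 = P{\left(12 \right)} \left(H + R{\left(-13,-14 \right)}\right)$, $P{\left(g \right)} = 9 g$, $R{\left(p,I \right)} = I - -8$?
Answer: $\frac{31732}{7557} \approx 4.199$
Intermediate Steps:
$R{\left(p,I \right)} = 8 + I$ ($R{\left(p,I \right)} = I + 8 = 8 + I$)
$J{\left(H \right)} = -642 + 108 H$ ($J{\left(H \right)} = 6 + 9 \cdot 12 \left(H + \left(8 - 14\right)\right) = 6 + 108 \left(H - 6\right) = 6 + 108 \left(-6 + H\right) = 6 + \left(-648 + 108 H\right) = -642 + 108 H$)
$- \frac{63464}{J{\left(-134 \right)}} = - \frac{63464}{-642 + 108 \left(-134\right)} = - \frac{63464}{-642 - 14472} = - \frac{63464}{-15114} = \left(-63464\right) \left(- \frac{1}{15114}\right) = \frac{31732}{7557}$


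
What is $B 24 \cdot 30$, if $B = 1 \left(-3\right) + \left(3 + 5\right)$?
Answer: $3600$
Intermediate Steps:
$B = 5$ ($B = -3 + 8 = 5$)
$B 24 \cdot 30 = 5 \cdot 24 \cdot 30 = 120 \cdot 30 = 3600$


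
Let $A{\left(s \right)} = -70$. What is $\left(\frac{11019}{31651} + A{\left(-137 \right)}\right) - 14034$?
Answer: $- \frac{446394685}{31651} \approx -14104.0$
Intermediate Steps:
$\left(\frac{11019}{31651} + A{\left(-137 \right)}\right) - 14034 = \left(\frac{11019}{31651} - 70\right) - 14034 = - \frac{2204551}{31651} - 14034 = - \frac{446394685}{31651}$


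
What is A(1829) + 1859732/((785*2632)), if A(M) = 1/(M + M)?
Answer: 60758623/67480955 ≈ 0.90038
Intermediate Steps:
A(M) = 1/(2*M)
A(1829) + 1859732/((785*2632)) = (½)/1829 + 1859732/((785*2632)) = (½)*(1/1829) + 1859732/2066120 = 1/3658 + 1859732*(1/2066120) = 1/3658 + 66419/73790 = 60758623/67480955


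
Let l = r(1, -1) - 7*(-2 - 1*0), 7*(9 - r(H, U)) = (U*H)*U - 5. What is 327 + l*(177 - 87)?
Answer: 17139/7 ≈ 2448.4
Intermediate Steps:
r(H, U) = 68/7 - H*U²/7 (r(H, U) = 9 - ((U*H)*U - 5)/7 = 9 - ((H*U)*U - 5)/7 = 9 - (H*U² - 5)/7 = 9 - (-5 + H*U²)/7 = 9 + (5/7 - H*U²/7) = 68/7 - H*U²/7)
l = 165/7 (l = (68/7 - ⅐*1*(-1)²) - 7*(-2 - 1*0) = (68/7 - ⅐*1*1) - 7*(-2 + 0) = (68/7 - ⅐) - 7*(-2) = 67/7 + 14 = 165/7 ≈ 23.571)
327 + l*(177 - 87) = 327 + 165*(177 - 87)/7 = 327 + (165/7)*90 = 327 + 14850/7 = 17139/7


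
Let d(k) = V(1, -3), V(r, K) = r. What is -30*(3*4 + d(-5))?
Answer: -390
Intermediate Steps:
d(k) = 1
-30*(3*4 + d(-5)) = -30*(3*4 + 1) = -30*(12 + 1) = -30*13 = -390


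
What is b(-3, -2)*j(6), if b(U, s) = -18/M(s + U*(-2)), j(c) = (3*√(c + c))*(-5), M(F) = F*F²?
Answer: 135*√3/16 ≈ 14.614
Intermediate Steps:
M(F) = F³
j(c) = -15*√2*√c (j(c) = (3*√(2*c))*(-5) = (3*(√2*√c))*(-5) = (3*√2*√c)*(-5) = -15*√2*√c)
b(U, s) = -18/(s - 2*U)³ (b(U, s) = -18/(s + U*(-2))³ = -18/(s - 2*U)³)
b(-3, -2)*j(6) = (18/(-1*(-2) + 2*(-3))³)*(-15*√2*√6) = (18/(2 - 6)³)*(-30*√3) = (18/(-4)³)*(-30*√3) = (18*(-1/64))*(-30*√3) = -(-135)*√3/16 = 135*√3/16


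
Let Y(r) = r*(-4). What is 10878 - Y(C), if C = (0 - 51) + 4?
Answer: 10690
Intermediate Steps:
C = -47 (C = -51 + 4 = -47)
Y(r) = -4*r
10878 - Y(C) = 10878 - (-4)*(-47) = 10878 - 1*188 = 10878 - 188 = 10690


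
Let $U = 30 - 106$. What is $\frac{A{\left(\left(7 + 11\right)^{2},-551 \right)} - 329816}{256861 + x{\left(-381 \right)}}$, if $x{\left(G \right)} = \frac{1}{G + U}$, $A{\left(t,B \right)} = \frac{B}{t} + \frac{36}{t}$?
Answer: $- \frac{48835430843}{38032894224} \approx -1.284$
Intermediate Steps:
$A{\left(t,B \right)} = \frac{36}{t} + \frac{B}{t}$
$U = -76$
$x{\left(G \right)} = \frac{1}{-76 + G}$ ($x{\left(G \right)} = \frac{1}{G - 76} = \frac{1}{-76 + G}$)
$\frac{A{\left(\left(7 + 11\right)^{2},-551 \right)} - 329816}{256861 + x{\left(-381 \right)}} = \frac{\frac{36 - 551}{\left(7 + 11\right)^{2}} - 329816}{256861 + \frac{1}{-76 - 381}} = \frac{\frac{1}{18^{2}} \left(-515\right) - 329816}{256861 + \frac{1}{-457}} = \frac{\frac{1}{324} \left(-515\right) - 329816}{256861 - \frac{1}{457}} = \frac{\frac{1}{324} \left(-515\right) - 329816}{\frac{117385476}{457}} = \left(- \frac{515}{324} - 329816\right) \frac{457}{117385476} = \left(- \frac{106860899}{324}\right) \frac{457}{117385476} = - \frac{48835430843}{38032894224}$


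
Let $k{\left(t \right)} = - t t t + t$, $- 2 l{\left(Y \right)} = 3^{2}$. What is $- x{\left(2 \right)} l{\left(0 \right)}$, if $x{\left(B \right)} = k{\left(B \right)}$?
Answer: $-27$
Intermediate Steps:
$l{\left(Y \right)} = - \frac{9}{2}$ ($l{\left(Y \right)} = - \frac{3^{2}}{2} = \left(- \frac{1}{2}\right) 9 = - \frac{9}{2}$)
$k{\left(t \right)} = t - t^{3}$ ($k{\left(t \right)} = - t^{2} t + t = - t^{3} + t = t - t^{3}$)
$x{\left(B \right)} = B - B^{3}$
$- x{\left(2 \right)} l{\left(0 \right)} = - (2 - 2^{3}) \left(- \frac{9}{2}\right) = - (2 - 8) \left(- \frac{9}{2}\right) = \left(-1\right) \left(-6\right) \left(- \frac{9}{2}\right) = 6 \left(- \frac{9}{2}\right) = -27$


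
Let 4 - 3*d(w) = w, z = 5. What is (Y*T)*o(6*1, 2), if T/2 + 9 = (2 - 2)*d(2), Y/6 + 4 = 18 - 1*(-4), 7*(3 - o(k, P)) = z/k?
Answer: -39204/7 ≈ -5600.6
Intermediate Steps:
d(w) = 4/3 - w/3
o(k, P) = 3 - 5/(7*k)
Y = 108 (Y = -24 + 6*(18 - 1*(-4)) = -24 + 6*(18 + 4) = -24 + 6*22 = -24 + 132 = 108)
T = -18 (T = -18 + 2*((2 - 2)*(4/3 - ⅓*2)) = -18 + 2*(0*(4/3 - ⅔)) = -18 + 2*(0*(⅔)) = -18 + 2*0 = -18 + 0 = -18)
(Y*T)*o(6*1, 2) = (108*(-18))*(3 - 5/(7*(6*1))) = -1944*(3 - 5/7/6) = -1944*(3 - 5/7*⅙) = -1944*(3 - 5/42) = -1944*121/42 = -39204/7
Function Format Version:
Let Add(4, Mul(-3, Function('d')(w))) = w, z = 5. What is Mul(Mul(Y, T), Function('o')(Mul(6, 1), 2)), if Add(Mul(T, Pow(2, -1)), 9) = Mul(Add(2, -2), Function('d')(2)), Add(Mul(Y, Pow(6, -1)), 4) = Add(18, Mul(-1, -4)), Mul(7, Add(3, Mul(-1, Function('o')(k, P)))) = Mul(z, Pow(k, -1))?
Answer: Rational(-39204, 7) ≈ -5600.6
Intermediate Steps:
Function('d')(w) = Add(Rational(4, 3), Mul(Rational(-1, 3), w))
Function('o')(k, P) = Add(3, Mul(Rational(-5, 7), Pow(k, -1))) (Function('o')(k, P) = Add(3, Mul(Rational(-1, 7), Mul(5, Pow(k, -1)))) = Add(3, Mul(Rational(-5, 7), Pow(k, -1))))
Y = 108 (Y = Add(-24, Mul(6, Add(18, Mul(-1, -4)))) = Add(-24, Mul(6, Add(18, 4))) = Add(-24, Mul(6, 22)) = Add(-24, 132) = 108)
T = -18 (T = Add(-18, Mul(2, Mul(Add(2, -2), Add(Rational(4, 3), Mul(Rational(-1, 3), 2))))) = Add(-18, Mul(2, Mul(0, Add(Rational(4, 3), Rational(-2, 3))))) = Add(-18, Mul(2, Mul(0, Rational(2, 3)))) = Add(-18, Mul(2, 0)) = Add(-18, 0) = -18)
Mul(Mul(Y, T), Function('o')(Mul(6, 1), 2)) = Mul(Mul(108, -18), Add(3, Mul(Rational(-5, 7), Pow(Mul(6, 1), -1)))) = Mul(-1944, Add(3, Mul(Rational(-5, 7), Pow(6, -1)))) = Mul(-1944, Add(3, Mul(Rational(-5, 7), Rational(1, 6)))) = Mul(-1944, Add(3, Rational(-5, 42))) = Mul(-1944, Rational(121, 42)) = Rational(-39204, 7)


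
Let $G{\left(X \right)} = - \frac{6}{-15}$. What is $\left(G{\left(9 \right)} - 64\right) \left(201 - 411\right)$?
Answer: $13356$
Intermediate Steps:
$G{\left(X \right)} = \frac{2}{5}$ ($G{\left(X \right)} = \left(-6\right) \left(- \frac{1}{15}\right) = \frac{2}{5}$)
$\left(G{\left(9 \right)} - 64\right) \left(201 - 411\right) = \left(\frac{2}{5} - 64\right) \left(201 - 411\right) = \left(- \frac{318}{5}\right) \left(-210\right) = 13356$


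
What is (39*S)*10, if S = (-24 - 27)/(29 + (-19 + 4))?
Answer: -9945/7 ≈ -1420.7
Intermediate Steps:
S = -51/14 (S = -51/(29 - 15) = -51/14 ≈ -3.6429)
(39*S)*10 = (39*(-51/14))*10 = -1989/14*10 = -9945/7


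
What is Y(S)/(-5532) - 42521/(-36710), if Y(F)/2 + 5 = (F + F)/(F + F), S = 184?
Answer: 58879963/50769930 ≈ 1.1597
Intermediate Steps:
Y(F) = -8 (Y(F) = -10 + 2*((F + F)/(F + F)) = -10 + 2*((2*F)/((2*F))) = -10 + 2*((2*F)*(1/(2*F))) = -10 + 2*1 = -10 + 2 = -8)
Y(S)/(-5532) - 42521/(-36710) = -8/(-5532) - 42521/(-36710) = -8*(-1/5532) - 42521*(-1/36710) = 2/1383 + 42521/36710 = 58879963/50769930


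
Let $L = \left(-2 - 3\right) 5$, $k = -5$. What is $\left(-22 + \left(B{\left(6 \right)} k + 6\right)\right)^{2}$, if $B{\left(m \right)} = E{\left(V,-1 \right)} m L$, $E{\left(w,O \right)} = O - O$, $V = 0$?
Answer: $256$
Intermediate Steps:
$E{\left(w,O \right)} = 0$
$L = -25$ ($L = \left(-5\right) 5 = -25$)
$B{\left(m \right)} = 0$ ($B{\left(m \right)} = 0 m \left(-25\right) = 0 \left(-25\right) = 0$)
$\left(-22 + \left(B{\left(6 \right)} k + 6\right)\right)^{2} = \left(-22 + \left(0 \left(-5\right) + 6\right)\right)^{2} = \left(-22 + \left(0 + 6\right)\right)^{2} = \left(-22 + 6\right)^{2} = \left(-16\right)^{2} = 256$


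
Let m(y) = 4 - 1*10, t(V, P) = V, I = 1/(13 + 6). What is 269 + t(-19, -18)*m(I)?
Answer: 383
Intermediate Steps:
I = 1/19 ≈ 0.052632
m(y) = -6 (m(y) = 4 - 10 = -6)
269 + t(-19, -18)*m(I) = 269 - 19*(-6) = 269 + 114 = 383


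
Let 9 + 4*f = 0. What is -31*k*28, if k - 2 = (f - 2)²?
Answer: -69657/4 ≈ -17414.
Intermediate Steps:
f = -9/4 (f = -9/4 + (¼)*0 = -9/4 + 0 = -9/4 ≈ -2.2500)
k = 321/16 (k = 2 + (-9/4 - 2)² = 2 + (-17/4)² = 2 + 289/16 = 321/16 ≈ 20.063)
-31*k*28 = -31*321/16*28 = -9951/16*28 = -69657/4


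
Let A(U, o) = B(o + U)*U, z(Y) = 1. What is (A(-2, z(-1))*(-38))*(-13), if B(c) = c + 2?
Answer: -988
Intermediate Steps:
B(c) = 2 + c
A(U, o) = U*(2 + U + o) (A(U, o) = (2 + (o + U))*U = (2 + (U + o))*U = (2 + U + o)*U = U*(2 + U + o))
(A(-2, z(-1))*(-38))*(-13) = (-2*(2 - 2 + 1)*(-38))*(-13) = (-2*1*(-38))*(-13) = -2*(-38)*(-13) = 76*(-13) = -988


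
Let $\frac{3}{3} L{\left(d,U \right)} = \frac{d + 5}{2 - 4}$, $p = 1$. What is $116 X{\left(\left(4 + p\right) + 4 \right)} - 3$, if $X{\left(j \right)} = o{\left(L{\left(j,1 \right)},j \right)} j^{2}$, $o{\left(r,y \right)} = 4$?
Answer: $37581$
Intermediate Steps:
$L{\left(d,U \right)} = - \frac{5}{2} - \frac{d}{2}$ ($L{\left(d,U \right)} = \frac{d + 5}{2 - 4} = \frac{5 + d}{-2} = \left(5 + d\right) \left(- \frac{1}{2}\right) = - \frac{5}{2} - \frac{d}{2}$)
$X{\left(j \right)} = 4 j^{2}$
$116 X{\left(\left(4 + p\right) + 4 \right)} - 3 = 116 \cdot 4 \left(\left(4 + 1\right) + 4\right)^{2} - 3 = 116 \cdot 4 \left(5 + 4\right)^{2} - 3 = 116 \cdot 4 \cdot 9^{2} - 3 = 116 \cdot 4 \cdot 81 - 3 = 116 \cdot 324 - 3 = 37584 - 3 = 37581$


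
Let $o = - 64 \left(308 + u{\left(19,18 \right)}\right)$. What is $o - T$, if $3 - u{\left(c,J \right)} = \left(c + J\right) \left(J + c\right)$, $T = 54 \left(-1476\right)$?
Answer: $147416$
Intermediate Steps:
$T = -79704$
$u{\left(c,J \right)} = 3 - \left(J + c\right)^{2}$ ($u{\left(c,J \right)} = 3 - \left(c + J\right) \left(J + c\right) = 3 - \left(J + c\right) \left(J + c\right) = 3 - \left(J + c\right)^{2}$)
$o = 67712$ ($o = - 64 \left(308 + \left(3 - \left(18 + 19\right)^{2}\right)\right) = - 64 \left(308 + \left(3 - 37^{2}\right)\right) = - 64 \left(308 + \left(3 - 1369\right)\right) = - 64 \left(308 - 1366\right) = \left(-64\right) \left(-1058\right) = 67712$)
$o - T = 67712 - -79704 = 67712 + 79704 = 147416$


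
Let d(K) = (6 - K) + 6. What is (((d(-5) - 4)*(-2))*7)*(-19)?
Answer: 3458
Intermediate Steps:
d(K) = 12 - K
(((d(-5) - 4)*(-2))*7)*(-19) = ((((12 - 1*(-5)) - 4)*(-2))*7)*(-19) = ((((12 + 5) - 4)*(-2))*7)*(-19) = (((17 - 4)*(-2))*7)*(-19) = ((13*(-2))*7)*(-19) = -26*7*(-19) = -182*(-19) = 3458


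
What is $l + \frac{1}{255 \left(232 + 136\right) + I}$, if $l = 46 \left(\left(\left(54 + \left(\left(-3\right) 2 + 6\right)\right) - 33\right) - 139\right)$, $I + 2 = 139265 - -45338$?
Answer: $- \frac{1511377747}{278441} \approx -5428.0$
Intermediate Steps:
$I = 184601$ ($I = -2 + \left(139265 - -45338\right) = -2 + \left(139265 + 45338\right) = -2 + 184603 = 184601$)
$l = -5428$ ($l = 46 \left(\left(\left(54 + \left(-6 + 6\right)\right) - 33\right) - 139\right) = 46 \left(\left(\left(54 + 0\right) - 33\right) - 139\right) = 46 \left(\left(54 - 33\right) - 139\right) = 46 \left(21 - 139\right) = 46 \left(-118\right) = -5428$)
$l + \frac{1}{255 \left(232 + 136\right) + I} = -5428 + \frac{1}{255 \left(232 + 136\right) + 184601} = -5428 + \frac{1}{255 \cdot 368 + 184601} = -5428 + \frac{1}{93840 + 184601} = -5428 + \frac{1}{278441} = - \frac{1511377747}{278441}$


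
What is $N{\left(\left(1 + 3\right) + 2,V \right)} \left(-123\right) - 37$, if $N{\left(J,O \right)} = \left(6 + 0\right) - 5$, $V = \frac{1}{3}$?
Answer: $-160$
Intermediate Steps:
$V = \frac{1}{3} \approx 0.33333$
$N{\left(J,O \right)} = 1$ ($N{\left(J,O \right)} = 6 - 5 = 1$)
$N{\left(\left(1 + 3\right) + 2,V \right)} \left(-123\right) - 37 = 1 \left(-123\right) - 37 = -123 - 37 = -160$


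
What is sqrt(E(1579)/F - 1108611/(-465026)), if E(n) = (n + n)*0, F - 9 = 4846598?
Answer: 3*sqrt(57281437654)/465026 ≈ 1.5440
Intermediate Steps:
F = 4846607 (F = 9 + 4846598 = 4846607)
E(n) = 0 (E(n) = (2*n)*0 = 0)
sqrt(E(1579)/F - 1108611/(-465026)) = sqrt(0/4846607 - 1108611/(-465026)) = sqrt(0*(1/4846607) - 1108611*(-1/465026)) = sqrt(0 + 1108611/465026) = sqrt(1108611/465026) = 3*sqrt(57281437654)/465026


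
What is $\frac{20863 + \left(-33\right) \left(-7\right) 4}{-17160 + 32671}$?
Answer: $\frac{21787}{15511} \approx 1.4046$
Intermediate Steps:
$\frac{20863 + \left(-33\right) \left(-7\right) 4}{-17160 + 32671} = \frac{20863 + 231 \cdot 4}{15511} = \left(20863 + 924\right) \frac{1}{15511} = 21787 \cdot \frac{1}{15511} = \frac{21787}{15511}$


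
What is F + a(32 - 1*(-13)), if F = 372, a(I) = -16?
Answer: 356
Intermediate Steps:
F + a(32 - 1*(-13)) = 372 - 16 = 356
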